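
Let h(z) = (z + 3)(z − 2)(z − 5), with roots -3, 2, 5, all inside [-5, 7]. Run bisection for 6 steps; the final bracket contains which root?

-3

z = 1 gives h = 16, positive; keep [-5, 1]
z = -2 gives h = 28, positive; keep [-5, -2]
z = -3.5 gives h = -23.375, negative; keep [-3.5, -2]
z = -2.75 gives h = 9.2031, positive; keep [-3.5, -2.75]
z = -3.125 gives h = -5.2051, negative; keep [-3.125, -2.75]
z = -2.9375 gives h = 2.4495, positive; keep [-3.125, -2.9375]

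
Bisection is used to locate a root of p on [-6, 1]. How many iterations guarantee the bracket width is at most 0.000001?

Width after n steps is 7/2^n. Need 2^n ≥ 7/0.000001 = 7000000.
2^22 = 4194304 < 7000000 ≤ 2^23 = 8388608, so n = 23.

23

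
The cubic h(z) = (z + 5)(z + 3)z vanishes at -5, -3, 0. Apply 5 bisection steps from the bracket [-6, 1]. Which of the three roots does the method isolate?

h(-2.5) = -3.125 < 0, so the root lies in [-2.5, 1]
h(-0.75) = -7.171875 < 0, so the root lies in [-0.75, 1]
h(0.125) = 2.001953 > 0, so the root lies in [-0.75, 0.125]
h(-0.3125) = -3.9368 < 0, so the root lies in [-0.3125, 0.125]
h(-0.09375) = -1.3368 < 0, so the root lies in [-0.09375, 0.125]

0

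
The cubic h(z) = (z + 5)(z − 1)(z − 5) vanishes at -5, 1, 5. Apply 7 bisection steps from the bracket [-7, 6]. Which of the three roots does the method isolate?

z = -0.5 gives h = 37.125, positive; keep [-7, -0.5]
z = -3.75 gives h = 51.953125, positive; keep [-7, -3.75]
z = -5.375 gives h = -24.802734, negative; keep [-5.375, -3.75]
z = -4.5625 gives h = 23.2712, positive; keep [-5.375, -4.5625]
z = -4.96875 gives h = 1.8594, positive; keep [-5.375, -4.96875]
z = -5.171875 gives h = -10.7902, negative; keep [-5.171875, -4.96875]
z = -5.0703125 gives h = -4.2982, negative; keep [-5.0703125, -4.96875]

-5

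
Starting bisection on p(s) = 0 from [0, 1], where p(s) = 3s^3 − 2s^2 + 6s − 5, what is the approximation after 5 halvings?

0.78125

s = 0.5 gives p = -2.125, negative; keep [0.5, 1]
s = 0.75 gives p = -0.359375, negative; keep [0.75, 1]
s = 0.875 gives p = 0.728516, positive; keep [0.75, 0.875]
s = 0.8125 gives p = 0.1638, positive; keep [0.75, 0.8125]
s = 0.78125 gives p = -0.1027, negative; keep [0.78125, 0.8125]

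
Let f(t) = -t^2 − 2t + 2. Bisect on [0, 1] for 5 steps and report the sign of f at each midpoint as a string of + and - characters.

+-+++

t = 0.5 gives f = 0.75, positive; keep [0.5, 1]
t = 0.75 gives f = -0.0625, negative; keep [0.5, 0.75]
t = 0.625 gives f = 0.359375, positive; keep [0.625, 0.75]
t = 0.6875 gives f = 0.1523, positive; keep [0.6875, 0.75]
t = 0.71875 gives f = 0.0459, positive; keep [0.71875, 0.75]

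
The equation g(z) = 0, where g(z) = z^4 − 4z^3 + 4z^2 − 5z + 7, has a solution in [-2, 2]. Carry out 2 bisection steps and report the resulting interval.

m = 0, g(m) = 7 (+); new bracket [0, 2]
m = 1, g(m) = 3 (+); new bracket [1, 2]

[1, 2]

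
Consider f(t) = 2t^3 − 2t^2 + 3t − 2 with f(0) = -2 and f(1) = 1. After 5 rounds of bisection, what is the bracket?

f(0.5) = -0.75 < 0, so the root lies in [0.5, 1]
f(0.75) = -0.03125 < 0, so the root lies in [0.75, 1]
f(0.875) = 0.433594 > 0, so the root lies in [0.75, 0.875]
f(0.8125) = 0.1899 > 0, so the root lies in [0.75, 0.8125]
f(0.78125) = 0.0767 > 0, so the root lies in [0.75, 0.78125]

[0.75, 0.78125]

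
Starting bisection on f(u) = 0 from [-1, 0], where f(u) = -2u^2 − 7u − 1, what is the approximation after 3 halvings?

-0.125

midpoint -0.5: f = 2 > 0 → [-0.5, 0]
midpoint -0.25: f = 0.625 > 0 → [-0.25, 0]
midpoint -0.125: f = -0.15625 < 0 → [-0.25, -0.125]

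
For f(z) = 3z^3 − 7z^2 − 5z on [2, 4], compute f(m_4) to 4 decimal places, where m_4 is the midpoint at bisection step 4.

m = 3, f(m) = 3 (+); new bracket [2, 3]
m = 2.5, f(m) = -9.375 (−); new bracket [2.5, 3]
m = 2.75, f(m) = -4.296875 (−); new bracket [2.75, 3]
m = 2.875, f(m) = -0.9434 (−); new bracket [2.875, 3]

-0.9434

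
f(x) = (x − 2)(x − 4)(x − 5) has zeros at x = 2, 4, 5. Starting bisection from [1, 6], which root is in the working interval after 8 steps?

2

f(3.5) = 1.125 > 0, so the root lies in [1, 3.5]
f(2.25) = 1.203125 > 0, so the root lies in [1, 2.25]
f(1.625) = -3.005859 < 0, so the root lies in [1.625, 2.25]
f(1.9375) = -0.3948 < 0, so the root lies in [1.9375, 2.25]
f(2.09375) = 0.5194 > 0, so the root lies in [1.9375, 2.09375]
f(2.015625) = 0.0925 > 0, so the root lies in [1.9375, 2.015625]
f(1.9765625) = -0.1434 < 0, so the root lies in [1.9765625, 2.015625]
f(1.99609375) = -0.0235 < 0, so the root lies in [1.99609375, 2.015625]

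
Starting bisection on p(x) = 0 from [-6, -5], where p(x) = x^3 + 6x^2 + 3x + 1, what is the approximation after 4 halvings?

-5.4375

x = -5.5 gives p = -0.375, negative; keep [-5.5, -5]
x = -5.25 gives p = 5.921875, positive; keep [-5.5, -5.25]
x = -5.375 gives p = 2.931641, positive; keep [-5.5, -5.375]
x = -5.4375 gives p = 1.3186, positive; keep [-5.5, -5.4375]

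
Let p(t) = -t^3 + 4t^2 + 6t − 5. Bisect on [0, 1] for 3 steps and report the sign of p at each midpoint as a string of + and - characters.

t = 0.5 gives p = -1.125, negative; keep [0.5, 1]
t = 0.75 gives p = 1.328125, positive; keep [0.5, 0.75]
t = 0.625 gives p = 0.068359, positive; keep [0.5, 0.625]

-++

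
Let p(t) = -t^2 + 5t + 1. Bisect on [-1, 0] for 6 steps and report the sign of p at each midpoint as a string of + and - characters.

--++--

midpoint -0.5: p = -1.75 < 0 → [-0.5, 0]
midpoint -0.25: p = -0.3125 < 0 → [-0.25, 0]
midpoint -0.125: p = 0.359375 > 0 → [-0.25, -0.125]
midpoint -0.1875: p = 0.0273 > 0 → [-0.25, -0.1875]
midpoint -0.21875: p = -0.1416 < 0 → [-0.21875, -0.1875]
midpoint -0.203125: p = -0.0569 < 0 → [-0.203125, -0.1875]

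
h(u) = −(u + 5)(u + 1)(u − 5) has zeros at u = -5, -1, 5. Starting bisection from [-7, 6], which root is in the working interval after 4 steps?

u = -0.5 gives h = 12.375, positive; keep [-0.5, 6]
u = 2.75 gives h = 65.390625, positive; keep [2.75, 6]
u = 4.375 gives h = 31.494141, positive; keep [4.375, 6]
u = 5.1875 gives h = -11.8191, negative; keep [4.375, 5.1875]

5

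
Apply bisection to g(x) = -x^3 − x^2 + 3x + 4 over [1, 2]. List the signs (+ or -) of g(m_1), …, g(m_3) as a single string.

g(1.5) = 2.875 > 0, so the root lies in [1.5, 2]
g(1.75) = 0.828125 > 0, so the root lies in [1.75, 2]
g(1.875) = -0.482422 < 0, so the root lies in [1.75, 1.875]

++-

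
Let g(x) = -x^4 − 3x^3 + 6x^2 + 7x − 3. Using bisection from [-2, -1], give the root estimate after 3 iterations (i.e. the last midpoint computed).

midpoint -1.5: g = 5.0625 > 0 → [-1.5, -1]
midpoint -1.25: g = 1.042969 > 0 → [-1.25, -1]
midpoint -1.125: g = -0.611572 < 0 → [-1.25, -1.125]

-1.125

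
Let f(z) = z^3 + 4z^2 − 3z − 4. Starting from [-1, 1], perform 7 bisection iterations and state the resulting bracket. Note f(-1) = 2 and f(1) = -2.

[-0.75, -0.734375]

midpoint 0: f = -4 < 0 → [-1, 0]
midpoint -0.5: f = -1.625 < 0 → [-1, -0.5]
midpoint -0.75: f = 0.078125 > 0 → [-0.75, -0.5]
midpoint -0.625: f = -0.8066 < 0 → [-0.75, -0.625]
midpoint -0.6875: f = -0.3718 < 0 → [-0.75, -0.6875]
midpoint -0.71875: f = -0.1487 < 0 → [-0.75, -0.71875]
midpoint -0.734375: f = -0.0357 < 0 → [-0.75, -0.734375]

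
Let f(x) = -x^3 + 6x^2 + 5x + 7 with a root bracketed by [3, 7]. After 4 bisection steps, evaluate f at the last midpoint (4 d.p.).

6.5781

m = 5, f(m) = 57 (+); new bracket [5, 7]
m = 6, f(m) = 37 (+); new bracket [6, 7]
m = 6.5, f(m) = 18.375 (+); new bracket [6.5, 7]
m = 6.75, f(m) = 6.5781 (+); new bracket [6.75, 7]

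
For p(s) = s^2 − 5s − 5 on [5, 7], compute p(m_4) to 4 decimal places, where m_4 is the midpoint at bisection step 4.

0.1406

m = 6, p(m) = 1 (+); new bracket [5, 6]
m = 5.5, p(m) = -2.25 (−); new bracket [5.5, 6]
m = 5.75, p(m) = -0.6875 (−); new bracket [5.75, 6]
m = 5.875, p(m) = 0.1406 (+); new bracket [5.75, 5.875]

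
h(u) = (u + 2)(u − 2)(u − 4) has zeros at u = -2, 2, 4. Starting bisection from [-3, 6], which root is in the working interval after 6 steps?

h(1.5) = 4.375 > 0, so the root lies in [-3, 1.5]
h(-0.75) = 16.328125 > 0, so the root lies in [-3, -0.75]
h(-1.875) = 2.845703 > 0, so the root lies in [-3, -1.875]
h(-2.4375) = -12.4978 < 0, so the root lies in [-2.4375, -1.875]
h(-2.15625) = -3.998 < 0, so the root lies in [-2.15625, -1.875]
h(-2.015625) = -0.3774 < 0, so the root lies in [-2.015625, -1.875]

-2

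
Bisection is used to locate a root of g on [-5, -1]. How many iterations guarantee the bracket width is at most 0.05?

Width after n steps is 4/2^n. Need 2^n ≥ 4/0.05 = 80.
2^6 = 64 < 80 ≤ 2^7 = 128, so n = 7.

7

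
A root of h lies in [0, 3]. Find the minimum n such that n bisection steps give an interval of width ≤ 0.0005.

Width after n steps is 3/2^n. Need 2^n ≥ 3/0.0005 = 6000.
2^12 = 4096 < 6000 ≤ 2^13 = 8192, so n = 13.

13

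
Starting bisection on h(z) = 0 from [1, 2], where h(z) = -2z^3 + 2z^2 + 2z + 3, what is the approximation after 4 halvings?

1.9375

m = 1.5, h(m) = 3.75 (+); new bracket [1.5, 2]
m = 1.75, h(m) = 1.90625 (+); new bracket [1.75, 2]
m = 1.875, h(m) = 0.597656 (+); new bracket [1.875, 2]
m = 1.9375, h(m) = -0.1636 (−); new bracket [1.875, 1.9375]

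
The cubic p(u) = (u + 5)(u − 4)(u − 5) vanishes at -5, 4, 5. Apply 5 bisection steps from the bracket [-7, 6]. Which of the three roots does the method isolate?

p(-0.5) = 111.375 > 0, so the root lies in [-7, -0.5]
p(-3.75) = 84.765625 > 0, so the root lies in [-7, -3.75]
p(-5.375) = -36.474609 < 0, so the root lies in [-5.375, -3.75]
p(-4.5625) = 35.822 > 0, so the root lies in [-5.375, -4.5625]
p(-4.96875) = 2.794 > 0, so the root lies in [-5.375, -4.96875]

-5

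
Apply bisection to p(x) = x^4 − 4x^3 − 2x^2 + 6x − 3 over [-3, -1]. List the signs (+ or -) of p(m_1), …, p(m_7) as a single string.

x = -2 gives p = 25, positive; keep [-2, -1]
x = -1.5 gives p = 2.0625, positive; keep [-1.5, -1]
x = -1.25 gives p = -3.371094, negative; keep [-1.5, -1.25]
x = -1.375 gives p = -1.0583, negative; keep [-1.5, -1.375]
x = -1.4375 gives p = 0.3941, positive; keep [-1.4375, -1.375]
x = -1.40625 gives p = -0.3583, negative; keep [-1.4375, -1.40625]
x = -1.421875 gives p = 0.0113, positive; keep [-1.421875, -1.40625]

++--+-+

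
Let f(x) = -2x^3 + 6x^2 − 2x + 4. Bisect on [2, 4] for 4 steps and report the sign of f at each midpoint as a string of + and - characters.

f(3) = -2 < 0, so the root lies in [2, 3]
f(2.5) = 5.25 > 0, so the root lies in [2.5, 3]
f(2.75) = 2.28125 > 0, so the root lies in [2.75, 3]
f(2.875) = 0.3164 > 0, so the root lies in [2.875, 3]

-+++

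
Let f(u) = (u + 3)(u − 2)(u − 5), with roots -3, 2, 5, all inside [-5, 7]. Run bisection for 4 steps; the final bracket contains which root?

-3

midpoint 1: f = 16 > 0 → [-5, 1]
midpoint -2: f = 28 > 0 → [-5, -2]
midpoint -3.5: f = -23.375 < 0 → [-3.5, -2]
midpoint -2.75: f = 9.2031 > 0 → [-3.5, -2.75]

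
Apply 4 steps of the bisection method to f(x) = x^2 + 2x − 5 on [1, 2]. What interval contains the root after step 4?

midpoint 1.5: f = 0.25 > 0 → [1, 1.5]
midpoint 1.25: f = -0.9375 < 0 → [1.25, 1.5]
midpoint 1.375: f = -0.359375 < 0 → [1.375, 1.5]
midpoint 1.4375: f = -0.0586 < 0 → [1.4375, 1.5]

[1.4375, 1.5]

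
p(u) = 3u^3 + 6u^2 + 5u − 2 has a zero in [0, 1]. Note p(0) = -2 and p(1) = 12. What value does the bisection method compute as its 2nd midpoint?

m = 0.5, p(m) = 2.375 (+); new bracket [0, 0.5]
m = 0.25, p(m) = -0.328125 (−); new bracket [0.25, 0.5]

0.25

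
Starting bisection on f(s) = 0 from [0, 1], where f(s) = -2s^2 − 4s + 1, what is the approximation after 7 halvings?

0.2265625

midpoint 0.5: f = -1.5 < 0 → [0, 0.5]
midpoint 0.25: f = -0.125 < 0 → [0, 0.25]
midpoint 0.125: f = 0.46875 > 0 → [0.125, 0.25]
midpoint 0.1875: f = 0.1797 > 0 → [0.1875, 0.25]
midpoint 0.21875: f = 0.0293 > 0 → [0.21875, 0.25]
midpoint 0.234375: f = -0.0474 < 0 → [0.21875, 0.234375]
midpoint 0.2265625: f = -0.0089 < 0 → [0.21875, 0.2265625]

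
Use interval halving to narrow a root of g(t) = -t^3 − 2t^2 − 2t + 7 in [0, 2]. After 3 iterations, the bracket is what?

m = 1, g(m) = 2 (+); new bracket [1, 2]
m = 1.5, g(m) = -3.875 (−); new bracket [1, 1.5]
m = 1.25, g(m) = -0.578125 (−); new bracket [1, 1.25]

[1, 1.25]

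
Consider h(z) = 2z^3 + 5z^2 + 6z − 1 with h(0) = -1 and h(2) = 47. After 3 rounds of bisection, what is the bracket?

[0, 0.25]

z = 1 gives h = 12, positive; keep [0, 1]
z = 0.5 gives h = 3.5, positive; keep [0, 0.5]
z = 0.25 gives h = 0.84375, positive; keep [0, 0.25]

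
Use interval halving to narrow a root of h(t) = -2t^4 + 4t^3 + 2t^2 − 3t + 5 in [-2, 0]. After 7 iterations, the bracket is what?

midpoint -1: h = 4 > 0 → [-2, -1]
midpoint -1.5: h = -9.625 < 0 → [-1.5, -1]
midpoint -1.25: h = -0.820312 < 0 → [-1.25, -1]
midpoint -1.125: h = 2.0073 > 0 → [-1.25, -1.125]
midpoint -1.1875: h = 0.7075 > 0 → [-1.25, -1.1875]
midpoint -1.21875: h = -0.0267 < 0 → [-1.21875, -1.1875]
midpoint -1.203125: h = 0.3477 > 0 → [-1.21875, -1.203125]

[-1.21875, -1.203125]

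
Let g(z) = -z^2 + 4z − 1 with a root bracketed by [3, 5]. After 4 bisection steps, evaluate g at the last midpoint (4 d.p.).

midpoint 4: g = -1 < 0 → [3, 4]
midpoint 3.5: g = 0.75 > 0 → [3.5, 4]
midpoint 3.75: g = -0.0625 < 0 → [3.5, 3.75]
midpoint 3.625: g = 0.3594 > 0 → [3.625, 3.75]

0.3594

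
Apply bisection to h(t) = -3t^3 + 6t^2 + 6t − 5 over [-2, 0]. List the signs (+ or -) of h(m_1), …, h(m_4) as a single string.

-+++

midpoint -1: h = -2 < 0 → [-2, -1]
midpoint -1.5: h = 9.625 > 0 → [-1.5, -1]
midpoint -1.25: h = 2.734375 > 0 → [-1.25, -1]
midpoint -1.125: h = 0.1152 > 0 → [-1.125, -1]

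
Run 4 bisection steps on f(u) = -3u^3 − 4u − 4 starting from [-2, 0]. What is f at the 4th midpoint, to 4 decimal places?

u = -1 gives f = 3, positive; keep [-1, 0]
u = -0.5 gives f = -1.625, negative; keep [-1, -0.5]
u = -0.75 gives f = 0.265625, positive; keep [-0.75, -0.5]
u = -0.625 gives f = -0.7676, negative; keep [-0.75, -0.625]

-0.7676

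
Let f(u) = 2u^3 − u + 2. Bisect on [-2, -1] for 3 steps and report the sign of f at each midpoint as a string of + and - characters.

midpoint -1.5: f = -3.25 < 0 → [-1.5, -1]
midpoint -1.25: f = -0.65625 < 0 → [-1.25, -1]
midpoint -1.125: f = 0.277344 > 0 → [-1.25, -1.125]

--+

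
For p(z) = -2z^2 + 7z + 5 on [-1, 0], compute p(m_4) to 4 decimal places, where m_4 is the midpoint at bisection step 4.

midpoint -0.5: p = 1 > 0 → [-1, -0.5]
midpoint -0.75: p = -1.375 < 0 → [-0.75, -0.5]
midpoint -0.625: p = -0.15625 < 0 → [-0.625, -0.5]
midpoint -0.5625: p = 0.4297 > 0 → [-0.625, -0.5625]

0.4297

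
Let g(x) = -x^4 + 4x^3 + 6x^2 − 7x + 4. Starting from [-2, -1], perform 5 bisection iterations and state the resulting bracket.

[-1.875, -1.84375]

x = -1.5 gives g = 9.4375, positive; keep [-2, -1.5]
x = -1.75 gives g = 3.808594, positive; keep [-2, -1.75]
x = -1.875 gives g = -0.508057, negative; keep [-1.875, -1.75]
x = -1.8125 gives g = 1.7888, positive; keep [-1.875, -1.8125]
x = -1.84375 gives g = 0.676, positive; keep [-1.875, -1.84375]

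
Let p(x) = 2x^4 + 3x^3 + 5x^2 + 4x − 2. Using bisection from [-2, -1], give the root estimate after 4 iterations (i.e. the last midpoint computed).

-1.3125

m = -1.5, p(m) = 3.25 (+); new bracket [-1.5, -1]
m = -1.25, p(m) = -0.164062 (−); new bracket [-1.5, -1.25]
m = -1.375, p(m) = 1.303223 (+); new bracket [-1.375, -1.25]
m = -1.3125, p(m) = 0.5154 (+); new bracket [-1.3125, -1.25]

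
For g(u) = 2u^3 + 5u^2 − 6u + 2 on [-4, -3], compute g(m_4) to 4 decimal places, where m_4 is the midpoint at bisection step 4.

0.4692

g(-3.5) = -1.5 < 0, so the root lies in [-3.5, -3]
g(-3.25) = 5.65625 > 0, so the root lies in [-3.5, -3.25]
g(-3.375) = 2.316406 > 0, so the root lies in [-3.5, -3.375]
g(-3.4375) = 0.4692 > 0, so the root lies in [-3.5, -3.4375]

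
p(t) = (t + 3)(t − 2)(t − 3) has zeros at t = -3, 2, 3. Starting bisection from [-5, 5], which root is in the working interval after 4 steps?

p(0) = 18 > 0, so the root lies in [-5, 0]
p(-2.5) = 12.375 > 0, so the root lies in [-5, -2.5]
p(-3.75) = -29.109375 < 0, so the root lies in [-3.75, -2.5]
p(-3.125) = -3.9238 < 0, so the root lies in [-3.125, -2.5]

-3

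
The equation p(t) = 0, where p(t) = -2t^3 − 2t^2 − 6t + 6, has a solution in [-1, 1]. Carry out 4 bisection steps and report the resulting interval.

m = 0, p(m) = 6 (+); new bracket [0, 1]
m = 0.5, p(m) = 2.25 (+); new bracket [0.5, 1]
m = 0.75, p(m) = -0.46875 (−); new bracket [0.5, 0.75]
m = 0.625, p(m) = 0.9805 (+); new bracket [0.625, 0.75]

[0.625, 0.75]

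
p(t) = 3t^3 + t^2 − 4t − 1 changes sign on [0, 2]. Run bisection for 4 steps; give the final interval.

[1, 1.125]

midpoint 1: p = -1 < 0 → [1, 2]
midpoint 1.5: p = 5.375 > 0 → [1, 1.5]
midpoint 1.25: p = 1.421875 > 0 → [1, 1.25]
midpoint 1.125: p = 0.0371 > 0 → [1, 1.125]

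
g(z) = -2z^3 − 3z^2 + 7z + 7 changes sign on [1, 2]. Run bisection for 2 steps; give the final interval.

midpoint 1.5: g = 4 > 0 → [1.5, 2]
midpoint 1.75: g = -0.65625 < 0 → [1.5, 1.75]

[1.5, 1.75]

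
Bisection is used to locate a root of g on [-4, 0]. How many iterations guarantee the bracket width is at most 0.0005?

13

Width after n steps is 4/2^n. Need 2^n ≥ 4/0.0005 = 8000.
2^12 = 4096 < 8000 ≤ 2^13 = 8192, so n = 13.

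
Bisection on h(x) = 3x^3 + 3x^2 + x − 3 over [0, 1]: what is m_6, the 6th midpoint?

0.671875

m = 0.5, h(m) = -1.375 (−); new bracket [0.5, 1]
m = 0.75, h(m) = 0.703125 (+); new bracket [0.5, 0.75]
m = 0.625, h(m) = -0.470703 (−); new bracket [0.625, 0.75]
m = 0.6875, h(m) = 0.0803 (+); new bracket [0.625, 0.6875]
m = 0.65625, h(m) = -0.2039 (−); new bracket [0.65625, 0.6875]
m = 0.671875, h(m) = -0.064 (−); new bracket [0.671875, 0.6875]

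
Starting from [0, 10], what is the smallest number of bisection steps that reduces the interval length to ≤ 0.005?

Width after n steps is 10/2^n. Need 2^n ≥ 10/0.005 = 2000.
2^10 = 1024 < 2000 ≤ 2^11 = 2048, so n = 11.

11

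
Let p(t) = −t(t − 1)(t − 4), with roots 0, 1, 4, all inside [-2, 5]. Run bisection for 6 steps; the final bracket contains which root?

m = 1.5, p(m) = 1.875 (+); new bracket [1.5, 5]
m = 3.25, p(m) = 5.484375 (+); new bracket [3.25, 5]
m = 4.125, p(m) = -1.611328 (−); new bracket [3.25, 4.125]
m = 3.6875, p(m) = 3.0969 (+); new bracket [3.6875, 4.125]
m = 3.90625, p(m) = 1.0643 (+); new bracket [3.90625, 4.125]
m = 4.015625, p(m) = -0.1892 (−); new bracket [3.90625, 4.015625]

4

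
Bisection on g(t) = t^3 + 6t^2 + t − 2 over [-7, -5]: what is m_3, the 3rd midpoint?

g(-6) = -8 < 0, so the root lies in [-6, -5]
g(-5.5) = 7.625 > 0, so the root lies in [-6, -5.5]
g(-5.75) = 0.515625 > 0, so the root lies in [-6, -5.75]

-5.75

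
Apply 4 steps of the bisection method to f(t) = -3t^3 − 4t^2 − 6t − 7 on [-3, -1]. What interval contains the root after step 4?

[-1.25, -1.125]

t = -2 gives f = 13, positive; keep [-2, -1]
t = -1.5 gives f = 3.125, positive; keep [-1.5, -1]
t = -1.25 gives f = 0.109375, positive; keep [-1.25, -1]
t = -1.125 gives f = -1.041, negative; keep [-1.25, -1.125]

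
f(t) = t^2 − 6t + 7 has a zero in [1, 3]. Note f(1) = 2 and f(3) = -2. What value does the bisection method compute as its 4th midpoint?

m = 2, f(m) = -1 (−); new bracket [1, 2]
m = 1.5, f(m) = 0.25 (+); new bracket [1.5, 2]
m = 1.75, f(m) = -0.4375 (−); new bracket [1.5, 1.75]
m = 1.625, f(m) = -0.1094 (−); new bracket [1.5, 1.625]

1.625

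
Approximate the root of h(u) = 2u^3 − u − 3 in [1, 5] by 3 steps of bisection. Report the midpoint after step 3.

1.5

u = 3 gives h = 48, positive; keep [1, 3]
u = 2 gives h = 11, positive; keep [1, 2]
u = 1.5 gives h = 2.25, positive; keep [1, 1.5]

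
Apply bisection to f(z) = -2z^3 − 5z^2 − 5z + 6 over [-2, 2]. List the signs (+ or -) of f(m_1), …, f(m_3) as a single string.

m = 0, f(m) = 6 (+); new bracket [0, 2]
m = 1, f(m) = -6 (−); new bracket [0, 1]
m = 0.5, f(m) = 2 (+); new bracket [0.5, 1]

+-+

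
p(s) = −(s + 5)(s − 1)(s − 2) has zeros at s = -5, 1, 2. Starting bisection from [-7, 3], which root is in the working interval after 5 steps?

m = -2, p(m) = -36 (−); new bracket [-7, -2]
m = -4.5, p(m) = -17.875 (−); new bracket [-7, -4.5]
m = -5.75, p(m) = 39.234375 (+); new bracket [-5.75, -4.5]
m = -5.125, p(m) = 5.4551 (+); new bracket [-5.125, -4.5]
m = -4.8125, p(m) = -7.4246 (−); new bracket [-5.125, -4.8125]

-5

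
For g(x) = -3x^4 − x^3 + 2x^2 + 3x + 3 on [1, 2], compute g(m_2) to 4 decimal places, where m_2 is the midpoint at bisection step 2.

m = 1.5, g(m) = -6.5625 (−); new bracket [1, 1.5]
m = 1.25, g(m) = 0.597656 (+); new bracket [1.25, 1.5]

0.5977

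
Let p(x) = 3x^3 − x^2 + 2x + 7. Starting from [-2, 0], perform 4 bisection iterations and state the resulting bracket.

m = -1, p(m) = 1 (+); new bracket [-2, -1]
m = -1.5, p(m) = -8.375 (−); new bracket [-1.5, -1]
m = -1.25, p(m) = -2.921875 (−); new bracket [-1.25, -1]
m = -1.125, p(m) = -0.7871 (−); new bracket [-1.125, -1]

[-1.125, -1]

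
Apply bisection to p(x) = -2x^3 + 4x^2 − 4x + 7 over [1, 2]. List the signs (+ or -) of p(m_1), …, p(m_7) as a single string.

+++-+--

midpoint 1.5: p = 3.25 > 0 → [1.5, 2]
midpoint 1.75: p = 1.53125 > 0 → [1.75, 2]
midpoint 1.875: p = 0.378906 > 0 → [1.875, 2]
midpoint 1.9375: p = -0.2808 < 0 → [1.875, 1.9375]
midpoint 1.90625: p = 0.0563 > 0 → [1.90625, 1.9375]
midpoint 1.921875: p = -0.1104 < 0 → [1.90625, 1.921875]
midpoint 1.9140625: p = -0.0266 < 0 → [1.90625, 1.9140625]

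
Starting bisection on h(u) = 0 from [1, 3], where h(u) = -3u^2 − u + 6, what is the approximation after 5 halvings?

u = 2 gives h = -8, negative; keep [1, 2]
u = 1.5 gives h = -2.25, negative; keep [1, 1.5]
u = 1.25 gives h = 0.0625, positive; keep [1.25, 1.5]
u = 1.375 gives h = -1.0469, negative; keep [1.25, 1.375]
u = 1.3125 gives h = -0.4805, negative; keep [1.25, 1.3125]

1.3125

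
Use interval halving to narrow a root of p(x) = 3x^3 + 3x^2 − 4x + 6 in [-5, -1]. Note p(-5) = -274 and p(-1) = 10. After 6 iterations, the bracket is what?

p(-3) = -36 < 0, so the root lies in [-3, -1]
p(-2) = 2 > 0, so the root lies in [-3, -2]
p(-2.5) = -12.125 < 0, so the root lies in [-2.5, -2]
p(-2.25) = -3.9844 < 0, so the root lies in [-2.25, -2]
p(-2.125) = -0.7402 < 0, so the root lies in [-2.125, -2]
p(-2.0625) = 0.6907 > 0, so the root lies in [-2.125, -2.0625]

[-2.125, -2.0625]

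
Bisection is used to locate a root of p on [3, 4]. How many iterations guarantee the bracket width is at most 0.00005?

Width after n steps is 1/2^n. Need 2^n ≥ 1/0.00005 = 20000.
2^14 = 16384 < 20000 ≤ 2^15 = 32768, so n = 15.

15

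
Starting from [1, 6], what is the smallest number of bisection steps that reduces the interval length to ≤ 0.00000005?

Width after n steps is 5/2^n. Need 2^n ≥ 5/0.00000005 = 100000000.
2^26 = 67108864 < 100000000 ≤ 2^27 = 134217728, so n = 27.

27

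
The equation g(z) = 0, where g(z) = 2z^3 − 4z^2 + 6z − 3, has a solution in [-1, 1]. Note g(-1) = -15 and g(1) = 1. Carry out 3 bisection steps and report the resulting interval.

[0.5, 0.75]

g(0) = -3 < 0, so the root lies in [0, 1]
g(0.5) = -0.75 < 0, so the root lies in [0.5, 1]
g(0.75) = 0.09375 > 0, so the root lies in [0.5, 0.75]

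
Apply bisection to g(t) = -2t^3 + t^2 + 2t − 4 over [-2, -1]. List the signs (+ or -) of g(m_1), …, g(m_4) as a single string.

m = -1.5, g(m) = 2 (+); new bracket [-1.5, -1]
m = -1.25, g(m) = -1.03125 (−); new bracket [-1.5, -1.25]
m = -1.375, g(m) = 0.339844 (+); new bracket [-1.375, -1.25]
m = -1.3125, g(m) = -0.3804 (−); new bracket [-1.375, -1.3125]

+-+-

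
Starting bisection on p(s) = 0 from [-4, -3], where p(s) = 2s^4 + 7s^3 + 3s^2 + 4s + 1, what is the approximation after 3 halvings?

m = -3.5, p(m) = 23.75 (+); new bracket [-3.5, -3]
m = -3.25, p(m) = 2.523438 (+); new bracket [-3.25, -3]
m = -3.125, p(m) = -5.091309 (−); new bracket [-3.25, -3.125]

-3.125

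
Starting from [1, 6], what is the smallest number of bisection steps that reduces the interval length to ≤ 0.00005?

Width after n steps is 5/2^n. Need 2^n ≥ 5/0.00005 = 100000.
2^16 = 65536 < 100000 ≤ 2^17 = 131072, so n = 17.

17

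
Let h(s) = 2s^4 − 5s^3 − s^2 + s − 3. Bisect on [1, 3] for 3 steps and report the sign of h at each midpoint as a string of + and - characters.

m = 2, h(m) = -13 (−); new bracket [2, 3]
m = 2.5, h(m) = -6.75 (−); new bracket [2.5, 3]
m = 2.75, h(m) = 2.585938 (+); new bracket [2.5, 2.75]

--+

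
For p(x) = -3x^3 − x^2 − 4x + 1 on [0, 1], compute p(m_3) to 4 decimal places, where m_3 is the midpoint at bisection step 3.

0.4785

midpoint 0.5: p = -1.625 < 0 → [0, 0.5]
midpoint 0.25: p = -0.109375 < 0 → [0, 0.25]
midpoint 0.125: p = 0.478516 > 0 → [0.125, 0.25]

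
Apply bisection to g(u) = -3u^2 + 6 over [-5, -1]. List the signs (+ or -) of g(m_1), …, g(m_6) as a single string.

---++-

u = -3 gives g = -21, negative; keep [-3, -1]
u = -2 gives g = -6, negative; keep [-2, -1]
u = -1.5 gives g = -0.75, negative; keep [-1.5, -1]
u = -1.25 gives g = 1.3125, positive; keep [-1.5, -1.25]
u = -1.375 gives g = 0.3281, positive; keep [-1.5, -1.375]
u = -1.4375 gives g = -0.1992, negative; keep [-1.4375, -1.375]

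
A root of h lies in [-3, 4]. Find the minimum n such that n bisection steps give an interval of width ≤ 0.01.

Width after n steps is 7/2^n. Need 2^n ≥ 7/0.01 = 700.
2^9 = 512 < 700 ≤ 2^10 = 1024, so n = 10.

10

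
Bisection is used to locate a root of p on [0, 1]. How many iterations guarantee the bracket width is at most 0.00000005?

Width after n steps is 1/2^n. Need 2^n ≥ 1/0.00000005 = 20000000.
2^24 = 16777216 < 20000000 ≤ 2^25 = 33554432, so n = 25.

25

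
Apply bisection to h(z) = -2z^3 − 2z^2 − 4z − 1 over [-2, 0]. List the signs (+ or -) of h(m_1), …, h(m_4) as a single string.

midpoint -1: h = 3 > 0 → [-1, 0]
midpoint -0.5: h = 0.75 > 0 → [-0.5, 0]
midpoint -0.25: h = -0.09375 < 0 → [-0.5, -0.25]
midpoint -0.375: h = 0.3242 > 0 → [-0.375, -0.25]

++-+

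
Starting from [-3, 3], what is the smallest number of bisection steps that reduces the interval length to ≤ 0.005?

Width after n steps is 6/2^n. Need 2^n ≥ 6/0.005 = 1200.
2^10 = 1024 < 1200 ≤ 2^11 = 2048, so n = 11.

11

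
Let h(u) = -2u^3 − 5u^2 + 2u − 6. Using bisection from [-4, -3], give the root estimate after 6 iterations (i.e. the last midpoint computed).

u = -3.5 gives h = 11.5, positive; keep [-3.5, -3]
u = -3.25 gives h = 3.34375, positive; keep [-3.25, -3]
u = -3.125 gives h = -0.042969, negative; keep [-3.25, -3.125]
u = -3.1875 gives h = 1.5952, positive; keep [-3.1875, -3.125]
u = -3.15625 gives h = 0.7625, positive; keep [-3.15625, -3.125]
u = -3.140625 gives h = 0.3564, positive; keep [-3.140625, -3.125]

-3.140625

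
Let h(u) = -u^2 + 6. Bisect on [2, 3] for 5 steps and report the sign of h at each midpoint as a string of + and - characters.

u = 2.5 gives h = -0.25, negative; keep [2, 2.5]
u = 2.25 gives h = 0.9375, positive; keep [2.25, 2.5]
u = 2.375 gives h = 0.359375, positive; keep [2.375, 2.5]
u = 2.4375 gives h = 0.0586, positive; keep [2.4375, 2.5]
u = 2.46875 gives h = -0.0947, negative; keep [2.4375, 2.46875]

-+++-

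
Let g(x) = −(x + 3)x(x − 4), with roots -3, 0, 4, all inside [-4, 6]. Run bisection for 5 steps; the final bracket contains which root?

g(1) = 12 > 0, so the root lies in [1, 6]
g(3.5) = 11.375 > 0, so the root lies in [3.5, 6]
g(4.75) = -27.609375 < 0, so the root lies in [3.5, 4.75]
g(4.125) = -3.6738 < 0, so the root lies in [3.5, 4.125]
g(3.8125) = 4.8699 > 0, so the root lies in [3.8125, 4.125]

4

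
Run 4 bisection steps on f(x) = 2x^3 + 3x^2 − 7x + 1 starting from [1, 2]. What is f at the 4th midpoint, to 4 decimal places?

x = 1.5 gives f = 4, positive; keep [1, 1.5]
x = 1.25 gives f = 0.84375, positive; keep [1, 1.25]
x = 1.125 gives f = -0.230469, negative; keep [1.125, 1.25]
x = 1.1875 gives f = 0.2671, positive; keep [1.125, 1.1875]

0.2671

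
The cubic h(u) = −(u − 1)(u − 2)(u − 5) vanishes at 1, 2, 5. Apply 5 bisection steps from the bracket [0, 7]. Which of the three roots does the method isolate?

u = 3.5 gives h = 5.625, positive; keep [3.5, 7]
u = 5.25 gives h = -3.453125, negative; keep [3.5, 5.25]
u = 4.375 gives h = 5.009766, positive; keep [4.375, 5.25]
u = 4.8125 gives h = 2.0105, positive; keep [4.8125, 5.25]
u = 5.03125 gives h = -0.3819, negative; keep [4.8125, 5.03125]

5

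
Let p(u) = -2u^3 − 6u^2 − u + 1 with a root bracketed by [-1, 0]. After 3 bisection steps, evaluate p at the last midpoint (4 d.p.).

-0.2305

midpoint -0.5: p = 0.25 > 0 → [-1, -0.5]
midpoint -0.75: p = -0.78125 < 0 → [-0.75, -0.5]
midpoint -0.625: p = -0.230469 < 0 → [-0.625, -0.5]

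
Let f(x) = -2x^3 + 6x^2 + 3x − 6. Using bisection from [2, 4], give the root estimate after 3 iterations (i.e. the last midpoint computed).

m = 3, f(m) = 3 (+); new bracket [3, 4]
m = 3.5, f(m) = -7.75 (−); new bracket [3, 3.5]
m = 3.25, f(m) = -1.53125 (−); new bracket [3, 3.25]

3.25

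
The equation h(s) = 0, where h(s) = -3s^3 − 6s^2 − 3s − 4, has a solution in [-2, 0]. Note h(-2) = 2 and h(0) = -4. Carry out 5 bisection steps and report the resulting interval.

m = -1, h(m) = -4 (−); new bracket [-2, -1]
m = -1.5, h(m) = -2.875 (−); new bracket [-2, -1.5]
m = -1.75, h(m) = -1.046875 (−); new bracket [-2, -1.75]
m = -1.875, h(m) = 0.3066 (+); new bracket [-1.875, -1.75]
m = -1.8125, h(m) = -0.4104 (−); new bracket [-1.875, -1.8125]

[-1.875, -1.8125]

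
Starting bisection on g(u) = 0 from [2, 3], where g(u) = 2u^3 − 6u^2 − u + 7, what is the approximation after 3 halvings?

m = 2.5, g(m) = -1.75 (−); new bracket [2.5, 3]
m = 2.75, g(m) = 0.46875 (+); new bracket [2.5, 2.75]
m = 2.625, g(m) = -0.792969 (−); new bracket [2.625, 2.75]

2.625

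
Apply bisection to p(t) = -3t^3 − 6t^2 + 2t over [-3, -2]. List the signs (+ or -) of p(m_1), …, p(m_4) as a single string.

+-++

p(-2.5) = 4.375 > 0, so the root lies in [-2.5, -2]
p(-2.25) = -0.703125 < 0, so the root lies in [-2.5, -2.25]
p(-2.375) = 1.595703 > 0, so the root lies in [-2.375, -2.25]
p(-2.3125) = 0.3884 > 0, so the root lies in [-2.3125, -2.25]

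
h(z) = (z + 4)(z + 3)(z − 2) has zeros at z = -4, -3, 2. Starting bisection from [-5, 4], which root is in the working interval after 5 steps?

2

midpoint -0.5: h = -21.875 < 0 → [-0.5, 4]
midpoint 1.75: h = -6.828125 < 0 → [1.75, 4]
midpoint 2.875: h = 35.341797 > 0 → [1.75, 2.875]
midpoint 2.3125: h = 10.4797 > 0 → [1.75, 2.3125]
midpoint 2.03125: h = 0.9483 > 0 → [1.75, 2.03125]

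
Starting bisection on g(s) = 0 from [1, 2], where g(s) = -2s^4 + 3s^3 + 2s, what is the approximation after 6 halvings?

1.796875

m = 1.5, g(m) = 3 (+); new bracket [1.5, 2]
m = 1.75, g(m) = 0.820312 (+); new bracket [1.75, 2]
m = 1.875, g(m) = -1.193848 (−); new bracket [1.75, 1.875]
m = 1.8125, g(m) = -0.0965 (−); new bracket [1.75, 1.8125]
m = 1.78125, g(m) = 0.3835 (+); new bracket [1.78125, 1.8125]
m = 1.796875, g(m) = 0.149 (+); new bracket [1.796875, 1.8125]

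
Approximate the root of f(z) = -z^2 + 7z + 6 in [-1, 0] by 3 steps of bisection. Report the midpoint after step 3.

midpoint -0.5: f = 2.25 > 0 → [-1, -0.5]
midpoint -0.75: f = 0.1875 > 0 → [-1, -0.75]
midpoint -0.875: f = -0.890625 < 0 → [-0.875, -0.75]

-0.875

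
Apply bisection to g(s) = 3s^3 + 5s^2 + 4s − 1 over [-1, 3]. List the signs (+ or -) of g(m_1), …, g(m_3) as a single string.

midpoint 1: g = 11 > 0 → [-1, 1]
midpoint 0: g = -1 < 0 → [0, 1]
midpoint 0.5: g = 2.625 > 0 → [0, 0.5]

+-+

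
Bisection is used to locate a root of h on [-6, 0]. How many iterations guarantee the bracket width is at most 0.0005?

Width after n steps is 6/2^n. Need 2^n ≥ 6/0.0005 = 12000.
2^13 = 8192 < 12000 ≤ 2^14 = 16384, so n = 14.

14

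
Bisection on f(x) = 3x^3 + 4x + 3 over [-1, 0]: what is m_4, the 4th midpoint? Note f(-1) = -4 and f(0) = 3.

-0.5625

midpoint -0.5: f = 0.625 > 0 → [-1, -0.5]
midpoint -0.75: f = -1.265625 < 0 → [-0.75, -0.5]
midpoint -0.625: f = -0.232422 < 0 → [-0.625, -0.5]
midpoint -0.5625: f = 0.2161 > 0 → [-0.625, -0.5625]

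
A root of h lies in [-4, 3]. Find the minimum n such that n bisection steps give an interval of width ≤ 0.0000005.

24

Width after n steps is 7/2^n. Need 2^n ≥ 7/0.0000005 = 14000000.
2^23 = 8388608 < 14000000 ≤ 2^24 = 16777216, so n = 24.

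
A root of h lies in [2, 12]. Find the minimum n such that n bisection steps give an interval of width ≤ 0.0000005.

Width after n steps is 10/2^n. Need 2^n ≥ 10/0.0000005 = 20000000.
2^24 = 16777216 < 20000000 ≤ 2^25 = 33554432, so n = 25.

25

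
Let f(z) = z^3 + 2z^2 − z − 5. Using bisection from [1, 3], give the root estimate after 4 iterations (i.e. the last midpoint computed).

midpoint 2: f = 9 > 0 → [1, 2]
midpoint 1.5: f = 1.375 > 0 → [1, 1.5]
midpoint 1.25: f = -1.171875 < 0 → [1.25, 1.5]
midpoint 1.375: f = 0.0059 > 0 → [1.25, 1.375]

1.375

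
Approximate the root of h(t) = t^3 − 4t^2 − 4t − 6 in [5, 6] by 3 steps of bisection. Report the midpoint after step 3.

h(5.5) = 17.375 > 0, so the root lies in [5, 5.5]
h(5.25) = 7.453125 > 0, so the root lies in [5, 5.25]
h(5.125) = 3.048828 > 0, so the root lies in [5, 5.125]

5.125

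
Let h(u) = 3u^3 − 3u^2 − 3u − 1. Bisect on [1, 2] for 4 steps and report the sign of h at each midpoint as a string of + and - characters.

m = 1.5, h(m) = -2.125 (−); new bracket [1.5, 2]
m = 1.75, h(m) = 0.640625 (+); new bracket [1.5, 1.75]
m = 1.625, h(m) = -0.923828 (−); new bracket [1.625, 1.75]
m = 1.6875, h(m) = -0.1892 (−); new bracket [1.6875, 1.75]

-+--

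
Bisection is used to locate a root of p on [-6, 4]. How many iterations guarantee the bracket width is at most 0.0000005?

25

Width after n steps is 10/2^n. Need 2^n ≥ 10/0.0000005 = 20000000.
2^24 = 16777216 < 20000000 ≤ 2^25 = 33554432, so n = 25.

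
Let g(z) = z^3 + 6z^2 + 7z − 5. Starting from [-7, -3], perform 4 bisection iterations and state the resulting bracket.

midpoint -5: g = -15 < 0 → [-5, -3]
midpoint -4: g = -1 < 0 → [-4, -3]
midpoint -3.5: g = 1.125 > 0 → [-4, -3.5]
midpoint -3.75: g = 0.3906 > 0 → [-4, -3.75]

[-4, -3.75]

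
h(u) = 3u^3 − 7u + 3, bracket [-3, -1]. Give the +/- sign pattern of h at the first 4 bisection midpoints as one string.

-+-+

u = -2 gives h = -7, negative; keep [-2, -1]
u = -1.5 gives h = 3.375, positive; keep [-2, -1.5]
u = -1.75 gives h = -0.828125, negative; keep [-1.75, -1.5]
u = -1.625 gives h = 1.502, positive; keep [-1.75, -1.625]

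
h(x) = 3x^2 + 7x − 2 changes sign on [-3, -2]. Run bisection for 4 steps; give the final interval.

h(-2.5) = -0.75 < 0, so the root lies in [-3, -2.5]
h(-2.75) = 1.4375 > 0, so the root lies in [-2.75, -2.5]
h(-2.625) = 0.296875 > 0, so the root lies in [-2.625, -2.5]
h(-2.5625) = -0.2383 < 0, so the root lies in [-2.625, -2.5625]

[-2.625, -2.5625]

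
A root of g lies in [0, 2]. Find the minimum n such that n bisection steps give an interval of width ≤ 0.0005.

12

Width after n steps is 2/2^n. Need 2^n ≥ 2/0.0005 = 4000.
2^11 = 2048 < 4000 ≤ 2^12 = 4096, so n = 12.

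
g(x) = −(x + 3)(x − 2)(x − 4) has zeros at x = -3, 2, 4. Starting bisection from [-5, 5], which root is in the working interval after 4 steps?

midpoint 0: g = -24 < 0 → [-5, 0]
midpoint -2.5: g = -14.625 < 0 → [-5, -2.5]
midpoint -3.75: g = 33.421875 > 0 → [-3.75, -2.5]
midpoint -3.125: g = 4.5645 > 0 → [-3.125, -2.5]

-3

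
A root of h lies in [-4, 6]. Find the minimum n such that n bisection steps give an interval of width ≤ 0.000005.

Width after n steps is 10/2^n. Need 2^n ≥ 10/0.000005 = 2000000.
2^20 = 1048576 < 2000000 ≤ 2^21 = 2097152, so n = 21.

21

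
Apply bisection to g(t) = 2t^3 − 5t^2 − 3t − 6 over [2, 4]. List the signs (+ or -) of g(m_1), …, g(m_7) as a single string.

-++----

midpoint 3: g = -6 < 0 → [3, 4]
midpoint 3.5: g = 8 > 0 → [3, 3.5]
midpoint 3.25: g = 0.09375 > 0 → [3, 3.25]
midpoint 3.125: g = -3.168 < 0 → [3.125, 3.25]
midpoint 3.1875: g = -1.5923 < 0 → [3.1875, 3.25]
midpoint 3.21875: g = -0.7632 < 0 → [3.21875, 3.25]
midpoint 3.234375: g = -0.3383 < 0 → [3.234375, 3.25]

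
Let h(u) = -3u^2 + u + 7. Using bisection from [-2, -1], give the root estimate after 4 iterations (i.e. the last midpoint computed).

-1.3125

m = -1.5, h(m) = -1.25 (−); new bracket [-1.5, -1]
m = -1.25, h(m) = 1.0625 (+); new bracket [-1.5, -1.25]
m = -1.375, h(m) = -0.046875 (−); new bracket [-1.375, -1.25]
m = -1.3125, h(m) = 0.5195 (+); new bracket [-1.375, -1.3125]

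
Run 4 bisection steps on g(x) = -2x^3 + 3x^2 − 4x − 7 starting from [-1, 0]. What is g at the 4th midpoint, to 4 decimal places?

-0.6968

g(-0.5) = -4 < 0, so the root lies in [-1, -0.5]
g(-0.75) = -1.46875 < 0, so the root lies in [-1, -0.75]
g(-0.875) = 0.136719 > 0, so the root lies in [-0.875, -0.75]
g(-0.8125) = -0.6968 < 0, so the root lies in [-0.875, -0.8125]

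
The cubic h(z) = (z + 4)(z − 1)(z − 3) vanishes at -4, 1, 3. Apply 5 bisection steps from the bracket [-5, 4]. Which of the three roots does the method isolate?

z = -0.5 gives h = 18.375, positive; keep [-5, -0.5]
z = -2.75 gives h = 26.953125, positive; keep [-5, -2.75]
z = -3.875 gives h = 4.189453, positive; keep [-5, -3.875]
z = -4.4375 gives h = -17.6931, negative; keep [-4.4375, -3.875]
z = -4.15625 gives h = -5.7655, negative; keep [-4.15625, -3.875]

-4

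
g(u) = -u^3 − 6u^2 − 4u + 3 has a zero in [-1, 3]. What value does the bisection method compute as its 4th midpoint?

0.25

midpoint 1: g = -8 < 0 → [-1, 1]
midpoint 0: g = 3 > 0 → [0, 1]
midpoint 0.5: g = -0.625 < 0 → [0, 0.5]
midpoint 0.25: g = 1.6094 > 0 → [0.25, 0.5]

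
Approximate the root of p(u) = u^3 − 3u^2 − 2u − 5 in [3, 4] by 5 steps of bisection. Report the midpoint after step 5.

m = 3.5, p(m) = -5.875 (−); new bracket [3.5, 4]
m = 3.75, p(m) = -1.953125 (−); new bracket [3.75, 4]
m = 3.875, p(m) = 0.388672 (+); new bracket [3.75, 3.875]
m = 3.8125, p(m) = -0.8152 (−); new bracket [3.8125, 3.875]
m = 3.84375, p(m) = -0.2216 (−); new bracket [3.84375, 3.875]

3.84375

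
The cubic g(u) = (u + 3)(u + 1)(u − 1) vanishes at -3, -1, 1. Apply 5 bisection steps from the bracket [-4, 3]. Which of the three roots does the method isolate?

midpoint -0.5: g = -1.875 < 0 → [-0.5, 3]
midpoint 1.25: g = 2.390625 > 0 → [-0.5, 1.25]
midpoint 0.375: g = -2.900391 < 0 → [0.375, 1.25]
midpoint 0.8125: g = -1.2957 < 0 → [0.8125, 1.25]
midpoint 1.03125: g = 0.2559 > 0 → [0.8125, 1.03125]

1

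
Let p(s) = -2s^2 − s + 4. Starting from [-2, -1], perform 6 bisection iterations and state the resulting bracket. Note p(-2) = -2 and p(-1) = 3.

[-1.6875, -1.671875]

m = -1.5, p(m) = 1 (+); new bracket [-2, -1.5]
m = -1.75, p(m) = -0.375 (−); new bracket [-1.75, -1.5]
m = -1.625, p(m) = 0.34375 (+); new bracket [-1.75, -1.625]
m = -1.6875, p(m) = -0.0078 (−); new bracket [-1.6875, -1.625]
m = -1.65625, p(m) = 0.1699 (+); new bracket [-1.6875, -1.65625]
m = -1.671875, p(m) = 0.0815 (+); new bracket [-1.6875, -1.671875]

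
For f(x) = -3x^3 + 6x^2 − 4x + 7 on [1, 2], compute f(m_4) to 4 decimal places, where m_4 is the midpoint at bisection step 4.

-0.0461

x = 1.5 gives f = 4.375, positive; keep [1.5, 2]
x = 1.75 gives f = 2.296875, positive; keep [1.75, 2]
x = 1.875 gives f = 0.818359, positive; keep [1.875, 2]
x = 1.9375 gives f = -0.0461, negative; keep [1.875, 1.9375]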